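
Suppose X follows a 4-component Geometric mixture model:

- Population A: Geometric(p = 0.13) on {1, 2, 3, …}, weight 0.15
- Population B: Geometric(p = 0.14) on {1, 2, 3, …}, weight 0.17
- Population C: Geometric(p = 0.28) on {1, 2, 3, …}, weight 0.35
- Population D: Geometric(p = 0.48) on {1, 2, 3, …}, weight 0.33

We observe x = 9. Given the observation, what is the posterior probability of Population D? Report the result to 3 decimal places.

Apply Bayes' rule: the posterior for each component is proportional to its prior times its likelihood at x.
Evaluate each component's likelihood at the observed value:
  p_A = 0.13·(1−0.13)^8 = 0.13·0.328212 = 0.0426675
  p_B = 0.14·(1−0.14)^8 = 0.14·0.299218 = 0.0418905
  p_C = 0.28·(1−0.28)^8 = 0.28·0.0722204 = 0.0202217
  p_D = 0.48·(1−0.48)^8 = 0.48·0.00534597 = 0.00256607
Unnormalised posteriors:
  P(Z=A)·p_A = 0.15 × 0.0426675 = 0.00640013
  P(Z=B)·p_B = 0.17 × 0.0418905 = 0.00712139
  P(Z=C)·p_C = 0.35 × 0.0202217 = 0.0070776
  P(Z=D)·p_D = 0.33 × 0.00256607 = 0.000846802
Sum: 0.00640013 + 0.00712139 + 0.0070776 + 0.000846802 = 0.0214459
So the posterior for Population D is 0.000846802 / 0.0214459 ≈ 0.039.

0.039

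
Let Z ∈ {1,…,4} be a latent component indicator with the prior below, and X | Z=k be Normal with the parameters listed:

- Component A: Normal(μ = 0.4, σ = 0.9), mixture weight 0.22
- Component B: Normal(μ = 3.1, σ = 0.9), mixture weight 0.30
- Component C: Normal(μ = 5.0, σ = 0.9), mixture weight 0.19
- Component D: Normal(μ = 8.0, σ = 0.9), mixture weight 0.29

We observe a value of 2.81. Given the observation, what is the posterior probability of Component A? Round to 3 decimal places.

The responsibility of component k is π_k f_k(x) divided by Σ_j π_j f_j(x).
Evaluate each component's likelihood at the observed value:
  f_A = (1/(0.9·√(2π)))·exp(−(2.81−0.4)²/(2·0.9²)) = 0.443269·exp(-3.58525) = 0.0122918
  f_B = (1/(0.9·√(2π)))·exp(−(2.81−3.1)²/(2·0.9²)) = 0.443269·exp(-0.05191) = 0.420845
  f_C = (1/(0.9·√(2π)))·exp(−(2.81−5.0)²/(2·0.9²)) = 0.443269·exp(-2.96056) = 0.022957
  f_D = (1/(0.9·√(2π)))·exp(−(2.81−8.0)²/(2·0.9²)) = 0.443269·exp(-16.62722) = 2.66414e-08
Unnormalised posteriors:
  π_A·f_A = 0.22 × 0.0122918 = 0.00270419
  π_B·f_B = 0.30 × 0.420845 = 0.126253
  π_C·f_C = 0.19 × 0.022957 = 0.00436182
  π_D·f_D = 0.29 × 2.66414e-08 = 7.726e-09
Marginal: 0.00270419 + 0.126253 + 0.00436182 + 7.726e-09 = 0.133319
P(Component A | x) ≈ 0.020

0.020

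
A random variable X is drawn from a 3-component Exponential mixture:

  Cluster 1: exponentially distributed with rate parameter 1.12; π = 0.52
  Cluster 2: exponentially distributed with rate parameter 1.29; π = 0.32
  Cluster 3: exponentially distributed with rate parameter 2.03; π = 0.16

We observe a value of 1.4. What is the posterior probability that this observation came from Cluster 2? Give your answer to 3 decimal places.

Posterior ∝ prior × likelihood, so P(k | x) ∝ π_k f_k(x); normalise over all components.
Evaluate each component's likelihood at the observed value:
  L_1 = 0.233477
  L_2 = 0.21196
  L_3 = 0.118367
Multiply by the mixture weights:
  π_1·L_1 = 0.52 × 0.233477 = 0.121408
  π_2·L_2 = 0.32 × 0.21196 = 0.0678272
  π_3·L_3 = 0.16 × 0.118367 = 0.0189387
Denominator: 0.121408 + 0.0678272 + 0.0189387 = 0.208174
Responsibility of Cluster 2: 0.0678272 / 0.208174 ≈ 0.326

0.326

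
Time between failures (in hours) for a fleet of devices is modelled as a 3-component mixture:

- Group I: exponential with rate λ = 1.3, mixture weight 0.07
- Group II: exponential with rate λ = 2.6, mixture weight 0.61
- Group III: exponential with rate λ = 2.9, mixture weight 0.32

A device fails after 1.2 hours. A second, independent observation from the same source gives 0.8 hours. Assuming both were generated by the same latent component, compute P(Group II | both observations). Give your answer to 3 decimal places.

P(component k | x) = π_k·f_k(x) / marginal(x), where marginal(x) = Σ_j π_j·f_j(x).
Since both observations come from the same component, the likelihood for component k is f_k(x₁)·f_k(x₂).
  L_I = [1.3·e^(−1.3·1.2) = 1.3·e^(−1.5600) = 0.273177] × [0.459491] = 0.125522
  L_II = [2.6·e^(−2.6·1.2) = 2.6·e^(−3.1200) = 0.114809] × [0.324819] = 0.037292
  L_III = [2.9·e^(−2.9·1.2) = 2.9·e^(−3.4800) = 0.0893415] × [0.284993] = 0.0254617
Unnormalised posteriors:
  π_I·L_I = 0.07 × 0.125522 = 0.00878656
  π_II·L_II = 0.61 × 0.037292 = 0.0227481
  π_III·L_III = 0.32 × 0.0254617 = 0.00814776
Denominator: 0.00878656 + 0.0227481 + 0.00814776 = 0.0396824
Responsibility of Group II: 0.0227481 / 0.0396824 ≈ 0.573

0.573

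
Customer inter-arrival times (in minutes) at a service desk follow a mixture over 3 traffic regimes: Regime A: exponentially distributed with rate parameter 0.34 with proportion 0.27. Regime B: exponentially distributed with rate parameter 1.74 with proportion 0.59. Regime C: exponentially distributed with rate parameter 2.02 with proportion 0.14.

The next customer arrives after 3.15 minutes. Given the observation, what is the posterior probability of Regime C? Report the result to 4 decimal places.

0.0135

Posterior ∝ prior × likelihood, so P(k | x) ∝ π_k f_k(x); normalise over all components.
Evaluate each component's likelihood at the observed value:
  L_A = 0.34·e^(−0.34·3.15) = 0.34·e^(−1.0710) = 0.116506
  L_B = 1.74·e^(−1.74·3.15) = 1.74·e^(−5.4810) = 0.00724738
  L_C = 2.02·e^(−2.02·3.15) = 2.02·e^(−6.3630) = 0.00348286
Unnormalised posteriors:
  π_A·L_A = 0.27 × 0.116506 = 0.0314567
  π_B·L_B = 0.59 × 0.00724738 = 0.00427596
  π_C·L_C = 0.14 × 0.00348286 = 0.0004876
Normaliser: 0.0314567 + 0.00427596 + 0.0004876 = 0.0362203
Responsibility of Regime C: 0.0004876 / 0.0362203 ≈ 0.0135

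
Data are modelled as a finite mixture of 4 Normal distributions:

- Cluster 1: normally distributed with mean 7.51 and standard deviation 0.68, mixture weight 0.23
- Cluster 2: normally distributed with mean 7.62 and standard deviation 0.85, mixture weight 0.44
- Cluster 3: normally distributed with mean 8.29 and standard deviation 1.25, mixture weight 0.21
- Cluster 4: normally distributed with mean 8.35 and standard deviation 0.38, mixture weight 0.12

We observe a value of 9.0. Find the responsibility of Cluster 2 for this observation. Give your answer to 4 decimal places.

0.3596

The responsibility of component k is π_k f_k(x) divided by Σ_j π_j f_j(x).
Evaluate each component's likelihood at the observed value:
  L_1 = 0.053189
  L_2 = 0.125639
  L_3 = 0.271608
  L_4 = 0.243095
Prior × likelihood for each component:
  π_1·L_1 = 0.23 × 0.053189 = 0.0122335
  π_2·L_2 = 0.44 × 0.125639 = 0.0552811
  π_3·L_3 = 0.21 × 0.271608 = 0.0570378
  π_4·L_4 = 0.12 × 0.243095 = 0.0291714
Marginal: 0.0122335 + 0.0552811 + 0.0570378 + 0.0291714 = 0.153724
P(Cluster 2 | the observation) = 0.0552811 / 0.153724 ≈ 0.3596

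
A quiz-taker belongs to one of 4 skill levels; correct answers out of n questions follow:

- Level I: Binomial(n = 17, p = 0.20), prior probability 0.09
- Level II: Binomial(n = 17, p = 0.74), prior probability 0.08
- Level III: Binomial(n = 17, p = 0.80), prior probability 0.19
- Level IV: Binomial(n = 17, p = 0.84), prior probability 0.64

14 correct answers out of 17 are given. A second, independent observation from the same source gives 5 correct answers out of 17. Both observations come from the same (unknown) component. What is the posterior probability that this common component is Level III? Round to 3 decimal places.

Posterior ∝ prior × likelihood, so P(k | x) ∝ P(Z=k) f_k(x); normalise over all components.
Since both observations come from the same component, the likelihood for component k is f_k(x₁)·f_k(x₂).
  f_I = [5.70425e-08] × [0.136076] = 7.76209e-09
  f_II = [0.176471] × [0.000131036] = 2.3124e-05
  f_III = [0.239254] × [8.30539e-06] = 1.9871e-06
  f_IV = [0.242537] × [7.28428e-07] = 1.76671e-07
Prior × likelihood for each component:
  P(Z=I)·f_I = 0.09 × 7.76209e-09 = 6.98589e-10
  P(Z=II)·f_II = 0.08 × 2.3124e-05 = 1.84992e-06
  P(Z=III)·f_III = 0.19 × 1.9871e-06 = 3.77548e-07
  P(Z=IV)·f_IV = 0.64 × 1.76671e-07 = 1.13069e-07
Marginal: 6.98589e-10 + 1.84992e-06 + 3.77548e-07 + 1.13069e-07 = 2.34123e-06
So the posterior for Level III is 3.77548e-07 / 2.34123e-06 ≈ 0.161.

0.161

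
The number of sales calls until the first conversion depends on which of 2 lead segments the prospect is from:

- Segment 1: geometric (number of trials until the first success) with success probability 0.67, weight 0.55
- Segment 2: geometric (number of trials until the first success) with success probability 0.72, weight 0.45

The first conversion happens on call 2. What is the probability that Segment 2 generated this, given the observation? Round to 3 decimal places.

Posterior ∝ prior × likelihood, so P(k | x) ∝ P(Z=k) f_k(x); normalise over all components.
Evaluate each component's likelihood at the observed value:
  p_1 = 0.2211
  p_2 = 0.2016
Weight by the priors:
  P(Z=1)·p_1 = 0.55 × 0.2211 = 0.121605
  P(Z=2)·p_2 = 0.45 × 0.2016 = 0.09072
Sum: 0.121605 + 0.09072 = 0.212325
P(Segment 2 | the observation) ≈ 0.427

0.427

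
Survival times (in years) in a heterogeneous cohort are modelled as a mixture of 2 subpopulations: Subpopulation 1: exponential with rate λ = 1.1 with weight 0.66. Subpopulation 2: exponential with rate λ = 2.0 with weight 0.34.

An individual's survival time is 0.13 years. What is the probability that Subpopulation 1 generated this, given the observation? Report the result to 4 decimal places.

Apply Bayes' rule: the posterior for each component is proportional to its prior times its likelihood at x.
Component likelihoods at x = 0.13 years:
  L_1 = 1.1·e^(−1.1·0.13) = 1.1·e^(−0.1430) = 0.953429
  L_2 = 2.0·e^(−2.0·0.13) = 2.0·e^(−0.2600) = 1.5421
Prior × likelihood for each component:
  π_1·L_1 = 0.66 × 0.953429 = 0.629263
  π_2·L_2 = 0.34 × 1.5421 = 0.524315
Marginal: 0.629263 + 0.524315 = 1.15358
So the posterior for Subpopulation 1 is 0.629263 / 1.15358 ≈ 0.5455.

0.5455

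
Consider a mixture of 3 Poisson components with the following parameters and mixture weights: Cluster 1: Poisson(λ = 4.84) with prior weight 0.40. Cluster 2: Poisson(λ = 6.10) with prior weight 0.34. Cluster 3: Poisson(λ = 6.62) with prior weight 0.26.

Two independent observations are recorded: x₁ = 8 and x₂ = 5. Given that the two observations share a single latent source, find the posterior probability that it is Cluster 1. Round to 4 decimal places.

0.2883

P(component k | x) = P(Z=k)·f_k(x) / marginal(x), where marginal(x) = Σ_j P(Z=j)·f_j(x).
Since both observations come from the same component, the likelihood for component k is f_k(x₁)·f_k(x₂).
  f_1 = [e^(−4.84)·4.84^8/8! = 0.0590551] × [0.175009] = 0.0103352
  f_2 = [e^(−6.10)·6.10^8/8! = 0.10664] × [0.15786] = 0.0168342
  f_3 = [e^(−6.62)·6.62^8/8! = 0.121987] × [0.14128] = 0.0172343
Multiply by the mixture weights:
  P(Z=1)·f_1 = 0.40 × 0.0103352 = 0.00413407
  P(Z=2)·f_2 = 0.34 × 0.0168342 = 0.00572364
  P(Z=3)·f_3 = 0.26 × 0.0172343 = 0.00448091
Denominator: 0.00413407 + 0.00572364 + 0.00448091 = 0.0143386
P(Cluster 1 | x) ≈ 0.2883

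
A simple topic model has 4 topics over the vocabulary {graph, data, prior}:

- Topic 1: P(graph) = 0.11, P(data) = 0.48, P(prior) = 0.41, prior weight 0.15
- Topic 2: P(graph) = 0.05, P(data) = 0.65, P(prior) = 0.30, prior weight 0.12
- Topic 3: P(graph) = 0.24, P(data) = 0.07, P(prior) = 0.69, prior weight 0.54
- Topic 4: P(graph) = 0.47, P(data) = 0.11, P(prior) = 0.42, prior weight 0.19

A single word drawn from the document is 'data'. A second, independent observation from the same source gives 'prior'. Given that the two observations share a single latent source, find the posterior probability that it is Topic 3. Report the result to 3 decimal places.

P(component k | x) = w_k·f_k(x) / marginal(x), where marginal(x) = Σ_j w_j·f_j(x).
Since both observations come from the same component, the likelihood for component k is f_k(x₁)·f_k(x₂).
  f_1 = [P(data | comp) = 0.48] × [0.41] = 0.1968
  f_2 = [P(data | comp) = 0.65] × [0.3] = 0.195
  f_3 = [P(data | comp) = 0.07] × [0.69] = 0.0483
  f_4 = [P(data | comp) = 0.11] × [0.42] = 0.0462
Unnormalised posteriors:
  w_1·f_1 = 0.15 × 0.1968 = 0.02952
  w_2·f_2 = 0.12 × 0.195 = 0.0234
  w_3·f_3 = 0.54 × 0.0483 = 0.026082
  w_4·f_4 = 0.19 × 0.0462 = 0.008778
Evidence: 0.02952 + 0.0234 + 0.026082 + 0.008778 = 0.08778
P(Topic 3 | x) ≈ 0.297

0.297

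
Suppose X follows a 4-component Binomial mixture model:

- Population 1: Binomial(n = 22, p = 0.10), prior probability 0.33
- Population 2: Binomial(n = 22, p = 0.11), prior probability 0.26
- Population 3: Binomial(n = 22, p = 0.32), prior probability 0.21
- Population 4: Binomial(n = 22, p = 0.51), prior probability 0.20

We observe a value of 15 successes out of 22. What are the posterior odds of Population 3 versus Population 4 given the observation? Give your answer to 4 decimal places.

Only the two components matter; the odds are (π_i f_i(x)) / (π_j f_j(x)).
Component likelihoods at x = 15 successes out of 22:
  p_1 = C(22,15)·0.10^15·0.90^7 = 170544·1e-15·0.478297 = 8.15707e-11
  p_2 = C(22,15)·0.11^15·0.89^7 = 170544·4.17725e-15·0.442313 = 3.15106e-10
  p_3 = C(22,15)·0.32^15·0.68^7 = 170544·3.77789e-08·0.0672299 = 0.00043316
  p_4 = C(22,15)·0.51^15·0.49^7 = 170544·4.10726e-05·0.00678223 = 0.0475074
Posterior odds = (π_3·p_3) / (π_4·p_4) = (0.21·0.00043316) / (0.20·0.0475074) = 9.09636e-05 / 0.00950149 ≈ 0.0096

0.0096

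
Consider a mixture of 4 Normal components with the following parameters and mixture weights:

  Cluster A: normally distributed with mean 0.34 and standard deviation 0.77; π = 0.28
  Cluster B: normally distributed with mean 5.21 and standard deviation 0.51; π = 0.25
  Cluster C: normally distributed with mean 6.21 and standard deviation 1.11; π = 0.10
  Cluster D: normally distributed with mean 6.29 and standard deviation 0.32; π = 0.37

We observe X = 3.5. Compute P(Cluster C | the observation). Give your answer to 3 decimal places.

0.711

Posterior ∝ prior × likelihood, so P(k | x) ∝ w_k f_k(x); normalise over all components.
Component likelihoods at x = 3.5:
  p_A = (1/(0.77·√(2π)))·exp(−(3.5−0.34)²/(2·0.77²)) = 0.518107·exp(-8.42098) = 0.000114086
  p_B = (1/(0.51·√(2π)))·exp(−(3.5−5.21)²/(2·0.51²)) = 0.782240·exp(-5.62111) = 0.0028322
  p_C = (1/(1.11·√(2π)))·exp(−(3.5−6.21)²/(2·1.11²)) = 0.359407·exp(-2.98032) = 0.0182495
  p_D = (1/(0.32·√(2π)))·exp(−(3.5−6.29)²/(2·0.32²)) = 1.246695·exp(-38.00830) = 3.88119e-17
Prior × likelihood for each component:
  w_A·p_A = 0.28 × 0.000114086 = 3.19442e-05
  w_B·p_B = 0.25 × 0.0028322 = 0.00070805
  w_C·p_C = 0.10 × 0.0182495 = 0.00182495
  w_D·p_D = 0.37 × 3.88119e-17 = 1.43604e-17
Sum: 3.19442e-05 + 0.00070805 + 0.00182495 + 1.43604e-17 = 0.00256495
P(Cluster C | the observation) = 0.00182495 / 0.00256495 ≈ 0.711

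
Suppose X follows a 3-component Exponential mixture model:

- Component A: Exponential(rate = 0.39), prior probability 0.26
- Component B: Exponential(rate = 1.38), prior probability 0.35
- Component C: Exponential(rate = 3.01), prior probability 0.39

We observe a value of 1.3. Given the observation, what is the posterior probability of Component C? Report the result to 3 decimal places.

Posterior ∝ prior × likelihood, so P(k | x) ∝ π_k f_k(x); normalise over all components.
Evaluate each component's likelihood at the observed value:
  f_A = 0.39·e^(−0.39·1.3) = 0.39·e^(−0.5070) = 0.234897
  f_B = 1.38·e^(−1.38·1.3) = 1.38·e^(−1.7940) = 0.229485
  f_C = 3.01·e^(−3.01·1.3) = 3.01·e^(−3.9130) = 0.0601412
Multiply by the mixture weights:
  π_A·f_A = 0.26 × 0.234897 = 0.0610732
  π_B·f_B = 0.35 × 0.229485 = 0.0803198
  π_C·f_C = 0.39 × 0.0601412 = 0.0234551
Denominator: 0.0610732 + 0.0803198 + 0.0234551 = 0.164848
Responsibility of Component C: 0.0234551 / 0.164848 ≈ 0.142

0.142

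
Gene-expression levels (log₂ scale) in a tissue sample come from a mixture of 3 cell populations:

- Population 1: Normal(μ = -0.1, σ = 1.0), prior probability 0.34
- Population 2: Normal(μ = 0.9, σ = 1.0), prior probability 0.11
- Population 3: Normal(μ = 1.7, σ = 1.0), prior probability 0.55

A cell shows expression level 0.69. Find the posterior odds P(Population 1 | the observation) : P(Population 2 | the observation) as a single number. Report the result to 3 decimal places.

2.313

Posterior odds = (π_i f_i(x)) / (π_j f_j(x)); the normalising sum cancels.
Evaluate each component's likelihood at the observed value:
  p_1 = (1/(1.0·√(2π)))·exp(−(0.69−-0.1)²/(2·1.0²)) = 0.398942·exp(-0.31205) = 0.292004
  p_2 = (1/(1.0·√(2π)))·exp(−(0.69−0.9)²/(2·1.0²)) = 0.398942·exp(-0.02205) = 0.390242
  p_3 = (1/(1.0·√(2π)))·exp(−(0.69−1.7)²/(2·1.0²)) = 0.398942·exp(-0.51005) = 0.239551
0.0992813 / 0.0429266 ≈ 2.313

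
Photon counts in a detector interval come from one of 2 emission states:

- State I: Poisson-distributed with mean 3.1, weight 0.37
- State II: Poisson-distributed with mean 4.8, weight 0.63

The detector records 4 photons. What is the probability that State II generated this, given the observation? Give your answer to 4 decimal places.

P(component k | x) = π_k·f_k(x) / marginal(x), where marginal(x) = Σ_j π_j·f_j(x).
Component likelihoods at x = 4 photons:
  L_I = 0.17335
  L_II = 0.182029
Unnormalised posteriors:
  π_I·L_I = 0.37 × 0.17335 = 0.0641393
  π_II·L_II = 0.63 × 0.182029 = 0.114678
Evidence: 0.0641393 + 0.114678 = 0.178817
P(State II | the observation) ≈ 0.6413

0.6413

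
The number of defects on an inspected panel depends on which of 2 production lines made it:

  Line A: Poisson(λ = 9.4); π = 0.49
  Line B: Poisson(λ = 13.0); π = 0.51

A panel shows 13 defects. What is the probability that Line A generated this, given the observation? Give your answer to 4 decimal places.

Posterior ∝ prior × likelihood, so P(k | x) ∝ π_k f_k(x); normalise over all components.
Evaluate each component's likelihood at the observed value:
  p_A = e^(−9.4)·9.4^13/13! = 0.0594311
  p_B = e^(−13.0)·13.0^13/13! = 0.10994
Multiply by the mixture weights:
  π_A·p_A = 0.49 × 0.0594311 = 0.0291212
  π_B·p_B = 0.51 × 0.10994 = 0.0560693
Denominator: 0.0291212 + 0.0560693 = 0.0851905
Responsibility of Line A: 0.0291212 / 0.0851905 ≈ 0.3418

0.3418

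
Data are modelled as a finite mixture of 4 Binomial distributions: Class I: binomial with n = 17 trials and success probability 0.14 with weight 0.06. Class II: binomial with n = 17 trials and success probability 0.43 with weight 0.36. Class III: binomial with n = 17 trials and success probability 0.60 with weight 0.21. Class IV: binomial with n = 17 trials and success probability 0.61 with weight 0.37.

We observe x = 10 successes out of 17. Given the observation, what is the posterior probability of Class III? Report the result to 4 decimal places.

Posterior ∝ prior × likelihood, so P(k | x) ∝ w_k f_k(x); normalise over all components.
Binomial probabilities:
  L_I = C(17,10)·0.14^10·0.86^7 = 19448·2.89255e-09·0.347928 = 1.95724e-05
  L_II = C(17,10)·0.43^10·0.57^7 = 19448·0.000216115·0.019549 = 0.0821644
  L_III = C(17,10)·0.60^10·0.40^7 = 19448·0.00604662·0.0016384 = 0.192667
  L_IV = C(17,10)·0.61^10·0.39^7 = 19448·0.00713343·0.00137231 = 0.190382
Prior × likelihood for each component:
  w_I·L_I = 0.06 × 1.95724e-05 = 1.17435e-06
  w_II·L_II = 0.36 × 0.0821644 = 0.0295792
  w_III·L_III = 0.21 × 0.192667 = 0.0404601
  w_IV·L_IV = 0.37 × 0.190382 = 0.0704413
Evidence: 1.17435e-06 + 0.0295792 + 0.0404601 + 0.0704413 = 0.140482
P(Class III | x) = 0.0404601 / 0.140482 ≈ 0.2880

0.2880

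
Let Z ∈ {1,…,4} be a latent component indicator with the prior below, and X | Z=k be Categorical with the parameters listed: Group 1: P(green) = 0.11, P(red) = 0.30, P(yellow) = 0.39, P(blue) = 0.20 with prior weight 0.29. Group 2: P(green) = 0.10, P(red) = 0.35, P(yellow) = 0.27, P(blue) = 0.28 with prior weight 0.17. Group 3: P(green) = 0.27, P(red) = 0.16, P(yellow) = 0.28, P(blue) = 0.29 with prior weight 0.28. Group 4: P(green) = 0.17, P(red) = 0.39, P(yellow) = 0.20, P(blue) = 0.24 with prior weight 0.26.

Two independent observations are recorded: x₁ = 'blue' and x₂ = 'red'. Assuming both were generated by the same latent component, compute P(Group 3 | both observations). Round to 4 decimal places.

By Bayes' theorem, P(k | x) = P(Z=k) f_k(x) / Σ_j P(Z=j) f_j(x).
Since both observations come from the same component, the likelihood for component k is f_k(x₁)·f_k(x₂).
  p_1 = [0.2] × [0.3] = 0.06
  p_2 = [0.28] × [0.35] = 0.098
  p_3 = [0.29] × [0.16] = 0.0464
  p_4 = [0.24] × [0.39] = 0.0936
Multiply by the mixture weights:
  P(Z=1)·p_1 = 0.29 × 0.06 = 0.0174
  P(Z=2)·p_2 = 0.17 × 0.098 = 0.01666
  P(Z=3)·p_3 = 0.28 × 0.0464 = 0.012992
  P(Z=4)·p_4 = 0.26 × 0.0936 = 0.024336
Evidence: 0.0174 + 0.01666 + 0.012992 + 0.024336 = 0.071388
P(Group 3 | data) = 0.012992 / 0.071388 ≈ 0.1820

0.1820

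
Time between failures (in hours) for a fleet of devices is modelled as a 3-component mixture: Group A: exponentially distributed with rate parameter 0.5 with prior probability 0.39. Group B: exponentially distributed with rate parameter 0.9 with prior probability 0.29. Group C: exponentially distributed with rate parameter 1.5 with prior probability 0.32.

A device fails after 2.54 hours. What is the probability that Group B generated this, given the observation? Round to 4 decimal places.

0.2887

By Bayes' theorem, P(k | x) = π_k f_k(x) / Σ_j π_j f_j(x).
Exponential densities:
  p_A = 0.140416
  p_B = 0.0915051
  p_C = 0.0332223
Weight by the priors:
  π_A·p_A = 0.39 × 0.140416 = 0.0547622
  π_B·p_B = 0.29 × 0.0915051 = 0.0265365
  π_C·p_C = 0.32 × 0.0332223 = 0.0106311
Evidence: 0.0547622 + 0.0265365 + 0.0106311 = 0.0919298
So the posterior for Group B is 0.0265365 / 0.0919298 ≈ 0.2887.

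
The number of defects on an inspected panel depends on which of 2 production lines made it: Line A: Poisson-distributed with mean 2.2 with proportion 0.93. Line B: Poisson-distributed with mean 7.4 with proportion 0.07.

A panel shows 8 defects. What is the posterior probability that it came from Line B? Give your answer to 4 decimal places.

Posterior ∝ prior × likelihood, so P(k | x) ∝ P(Z=k) f_k(x); normalise over all components.
Component likelihoods at x = 8 defects:
  p_A = e^(−2.2)·2.2^8/8! = 0.00150804
  p_B = e^(−7.4)·7.4^8/8! = 0.136318
Multiply by the mixture weights:
  P(Z=A)·p_A = 0.93 × 0.00150804 = 0.00140248
  P(Z=B)·p_B = 0.07 × 0.136318 = 0.00954228
Evidence: 0.00140248 + 0.00954228 = 0.0109448
Responsibility of Line B: 0.00954228 / 0.0109448 ≈ 0.8719

0.8719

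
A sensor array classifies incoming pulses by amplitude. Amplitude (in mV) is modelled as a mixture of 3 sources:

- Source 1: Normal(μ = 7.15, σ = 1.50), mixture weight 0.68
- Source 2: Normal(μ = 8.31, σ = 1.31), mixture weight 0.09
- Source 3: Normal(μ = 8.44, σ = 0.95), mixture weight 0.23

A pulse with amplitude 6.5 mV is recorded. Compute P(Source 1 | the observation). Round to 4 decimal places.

0.8795

By Bayes' theorem, P(k | x) = π_k f_k(x) / Σ_j π_j f_j(x).
Evaluate each component's likelihood at the observed value:
  f_1 = (1/(1.50·√(2π)))·exp(−(6.5−7.15)²/(2·1.50²)) = 0.265962·exp(-0.09389) = 0.242127
  f_2 = (1/(1.31·√(2π)))·exp(−(6.5−8.31)²/(2·1.31²)) = 0.304536·exp(-0.95452) = 0.117246
  f_3 = (1/(0.95·√(2π)))·exp(−(6.5−8.44)²/(2·0.95²)) = 0.419939·exp(-2.08510) = 0.0521964
Multiply by the mixture weights:
  π_1·f_1 = 0.68 × 0.242127 = 0.164646
  π_2·f_2 = 0.09 × 0.117246 = 0.0105521
  π_3·f_3 = 0.23 × 0.0521964 = 0.0120052
Marginal: 0.164646 + 0.0105521 + 0.0120052 = 0.187204
P(Source 1 | 6.5 mV) ≈ 0.8795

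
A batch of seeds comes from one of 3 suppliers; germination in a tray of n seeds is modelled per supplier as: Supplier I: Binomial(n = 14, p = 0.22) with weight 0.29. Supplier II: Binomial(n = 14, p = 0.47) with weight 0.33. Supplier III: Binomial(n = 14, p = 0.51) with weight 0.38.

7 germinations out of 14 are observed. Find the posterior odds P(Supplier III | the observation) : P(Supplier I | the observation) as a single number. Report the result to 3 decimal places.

The posterior odds equal the prior odds times the likelihood ratio: (P(Z=i)/P(Z=j))·(f_i(x)/f_j(x)).
Evaluate each component's likelihood at the observed value:
  f_I = 0.0150372
  f_II = 0.204251
  f_III = 0.208887
0.079377 / 0.0043608 ≈ 18.202

18.202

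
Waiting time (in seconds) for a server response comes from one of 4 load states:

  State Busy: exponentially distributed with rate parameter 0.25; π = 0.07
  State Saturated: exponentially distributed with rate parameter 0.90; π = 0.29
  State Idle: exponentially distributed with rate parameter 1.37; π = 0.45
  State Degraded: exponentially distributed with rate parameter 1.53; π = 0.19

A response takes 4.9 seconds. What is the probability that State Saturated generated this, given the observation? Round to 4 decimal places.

0.3440

The responsibility of component k is π_k f_k(x) divided by Σ_j π_j f_j(x).
Evaluate each component's likelihood at the observed value:
  f_Busy = 0.25·e^(−0.25·4.9) = 0.25·e^(−1.2250) = 0.0734394
  f_Saturated = 0.90·e^(−0.90·4.9) = 0.90·e^(−4.4100) = 0.0109397
  f_Idle = 1.37·e^(−1.37·4.9) = 1.37·e^(−6.7130) = 0.00166457
  f_Degraded = 1.53·e^(−1.53·4.9) = 1.53·e^(−7.4970) = 0.000848762
Multiply by the mixture weights:
  π_Busy·f_Busy = 0.07 × 0.0734394 = 0.00514076
  π_Saturated·f_Saturated = 0.29 × 0.0109397 = 0.0031725
  π_Idle·f_Idle = 0.45 × 0.00166457 = 0.000749056
  π_Degraded·f_Degraded = 0.19 × 0.000848762 = 0.000161265
Evidence: 0.00514076 + 0.0031725 + 0.000749056 + 0.000161265 = 0.00922358
So the posterior for State Saturated is 0.0031725 / 0.00922358 ≈ 0.3440.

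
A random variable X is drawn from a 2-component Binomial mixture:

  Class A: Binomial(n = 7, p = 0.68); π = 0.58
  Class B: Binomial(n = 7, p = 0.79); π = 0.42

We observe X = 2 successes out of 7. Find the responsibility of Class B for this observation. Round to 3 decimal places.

P(component k | x) = π_k·f_k(x) / marginal(x), where marginal(x) = Σ_j π_j·f_j(x).
Evaluate each component's likelihood at the observed value:
  p_A = C(7,2)·0.68^2·0.32^5 = 21·0.4624·0.00335544 = 0.0325827
  p_B = C(7,2)·0.79^2·0.21^5 = 21·0.6241·0.00040841 = 0.00535266
Weight by the priors:
  π_A·p_A = 0.58 × 0.0325827 = 0.018898
  π_B·p_B = 0.42 × 0.00535266 = 0.00224812
Marginal: 0.018898 + 0.00224812 = 0.0211461
P(Class B | data) ≈ 0.106

0.106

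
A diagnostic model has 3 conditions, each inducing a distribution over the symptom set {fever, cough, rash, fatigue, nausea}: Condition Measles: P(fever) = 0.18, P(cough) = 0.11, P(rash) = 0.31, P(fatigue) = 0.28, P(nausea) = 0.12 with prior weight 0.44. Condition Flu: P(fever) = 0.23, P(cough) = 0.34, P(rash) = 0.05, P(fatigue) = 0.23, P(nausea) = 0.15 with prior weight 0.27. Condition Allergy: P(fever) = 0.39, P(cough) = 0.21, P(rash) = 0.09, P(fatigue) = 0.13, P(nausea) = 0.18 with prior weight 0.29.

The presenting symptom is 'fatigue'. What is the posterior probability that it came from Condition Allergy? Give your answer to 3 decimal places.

Apply Bayes' rule: the posterior for each component is proportional to its prior times its likelihood at x.
Component likelihoods at x = 'fatigue':
  L_Measles = 0.28
  L_Flu = 0.23
  L_Allergy = 0.13
Unnormalised posteriors:
  w_Measles·L_Measles = 0.44 × 0.28 = 0.1232
  w_Flu·L_Flu = 0.27 × 0.23 = 0.0621
  w_Allergy·L_Allergy = 0.29 × 0.13 = 0.0377
Denominator: 0.1232 + 0.0621 + 0.0377 = 0.223
P(Condition Allergy | data) ≈ 0.169

0.169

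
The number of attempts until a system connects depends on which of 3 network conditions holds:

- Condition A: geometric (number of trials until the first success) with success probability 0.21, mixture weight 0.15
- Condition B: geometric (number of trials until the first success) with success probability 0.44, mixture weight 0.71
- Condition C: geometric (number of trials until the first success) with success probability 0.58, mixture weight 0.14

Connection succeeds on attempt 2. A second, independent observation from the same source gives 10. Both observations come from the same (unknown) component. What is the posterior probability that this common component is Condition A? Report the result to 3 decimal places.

Apply Bayes' rule: the posterior for each component is proportional to its prior times its likelihood at x.
Since both observations come from the same component, the likelihood for component k is f_k(x₁)·f_k(x₂).
  f_A = [0.1659] × [0.0251688] = 0.00417551
  f_B = [0.2464] × [0.00238311] = 0.000587199
  f_C = [0.2436] × [0.000235869] = 5.74578e-05
Multiply by the mixture weights:
  w_A·f_A = 0.15 × 0.00417551 = 0.000626326
  w_B·f_B = 0.71 × 0.000587199 = 0.000416912
  w_C·f_C = 0.14 × 5.74578e-05 = 8.04409e-06
Denominator: 0.000626326 + 0.000416912 + 8.04409e-06 = 0.00105128
P(Condition A | x₁, x₂) = 0.000626326 / 0.00105128 ≈ 0.596

0.596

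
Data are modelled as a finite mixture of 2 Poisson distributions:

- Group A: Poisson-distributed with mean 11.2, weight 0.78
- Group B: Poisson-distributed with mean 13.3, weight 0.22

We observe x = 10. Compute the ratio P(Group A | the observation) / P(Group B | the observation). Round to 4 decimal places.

The posterior odds equal the prior odds times the likelihood ratio: (P(Z=i)/P(Z=j))·(f_i(x)/f_j(x)).
Poisson probabilities:
  L_A = e^(−11.2)·11.2^10/10! = 0.117036
  L_B = e^(−13.3)·13.3^10/10! = 0.0799166
Odds = (0.78/0.22) × (0.117036/0.0799166) = 3.54545 × 1.46448 ≈ 5.1922

5.1922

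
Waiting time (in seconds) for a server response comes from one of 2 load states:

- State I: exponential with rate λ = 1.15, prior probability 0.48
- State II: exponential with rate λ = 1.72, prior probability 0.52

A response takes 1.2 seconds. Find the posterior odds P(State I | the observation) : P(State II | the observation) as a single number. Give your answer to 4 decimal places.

1.2231

Posterior odds = (w_i f_i(x)) / (w_j f_j(x)); the normalising sum cancels.
Exponential densities:
  p_I = 0.289315
  p_II = 0.218346
Odds = (0.48/0.52) × (0.289315/0.218346) = 0.923077 × 1.32503 ≈ 1.2231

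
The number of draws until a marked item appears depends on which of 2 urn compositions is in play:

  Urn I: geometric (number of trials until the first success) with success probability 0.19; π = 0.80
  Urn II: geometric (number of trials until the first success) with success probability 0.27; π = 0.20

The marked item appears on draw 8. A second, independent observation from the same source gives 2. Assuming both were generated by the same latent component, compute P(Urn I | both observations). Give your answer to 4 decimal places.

0.8199

Posterior ∝ prior × likelihood, so P(k | x) ∝ w_k f_k(x); normalise over all components.
Since both observations come from the same component, the likelihood for component k is f_k(x₁)·f_k(x₂).
  L_I = [0.19·(1−0.19)^7 = 0.19·0.228768 = 0.0434659] × [0.1539] = 0.0066894
  L_II = [0.27·(1−0.27)^7 = 0.27·0.110474 = 0.029828] × [0.1971] = 0.00587909
Prior × likelihood for each component:
  w_I·L_I = 0.80 × 0.0066894 = 0.00535152
  w_II·L_II = 0.20 × 0.00587909 = 0.00117582
Denominator: 0.00535152 + 0.00117582 = 0.00652734
P(Urn I | data) = 0.00535152 / 0.00652734 ≈ 0.8199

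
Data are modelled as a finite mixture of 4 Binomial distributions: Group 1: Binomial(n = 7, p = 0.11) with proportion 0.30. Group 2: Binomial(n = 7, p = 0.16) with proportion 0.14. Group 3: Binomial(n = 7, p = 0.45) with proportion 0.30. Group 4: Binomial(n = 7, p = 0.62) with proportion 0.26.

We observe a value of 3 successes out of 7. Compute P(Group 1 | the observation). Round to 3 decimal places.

Posterior ∝ prior × likelihood, so P(k | x) ∝ π_k f_k(x); normalise over all components.
Component likelihoods at x = 3 successes out of 7:
  p_1 = C(7,3)·0.11^3·0.89^4 = 35·0.001331·0.627422 = 0.0292285
  p_2 = C(7,3)·0.16^3·0.84^4 = 35·0.004096·0.497871 = 0.0713748
  p_3 = C(7,3)·0.45^3·0.55^4 = 35·0.091125·0.0915063 = 0.291848
  p_4 = C(7,3)·0.62^3·0.38^4 = 35·0.238328·0.0208514 = 0.173931
Weight by the priors:
  π_1·p_1 = 0.30 × 0.0292285 = 0.00876854
  π_2·p_2 = 0.14 × 0.0713748 = 0.00999248
  π_3·p_3 = 0.30 × 0.291848 = 0.0875543
  π_4·p_4 = 0.26 × 0.173931 = 0.0452221
Evidence: 0.00876854 + 0.00999248 + 0.0875543 + 0.0452221 = 0.151537
Responsibility of Group 1: 0.00876854 / 0.151537 ≈ 0.058

0.058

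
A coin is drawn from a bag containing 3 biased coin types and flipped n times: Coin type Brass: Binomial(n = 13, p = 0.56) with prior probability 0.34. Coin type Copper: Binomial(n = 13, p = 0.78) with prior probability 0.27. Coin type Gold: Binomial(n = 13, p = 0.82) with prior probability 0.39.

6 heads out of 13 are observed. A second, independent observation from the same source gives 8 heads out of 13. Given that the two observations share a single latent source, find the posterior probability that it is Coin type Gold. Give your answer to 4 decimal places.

The responsibility of component k is P(Z=k) f_k(x) divided by Σ_j P(Z=j) f_j(x).
Since both observations come from the same component, the likelihood for component k is f_k(x₁)·f_k(x₂).
  L_Brass = [0.168972] × [0.20528] = 0.0346865
  L_Copper = [0.00963926] × [0.0908759] = 0.000875976
  L_Gold = [0.0031938] × [0.0497109] = 0.000158767
Prior × likelihood for each component:
  P(Z=Brass)·L_Brass = 0.34 × 0.0346865 = 0.0117934
  P(Z=Copper)·L_Copper = 0.27 × 0.000875976 = 0.000236514
  P(Z=Gold)·L_Gold = 0.39 × 0.000158767 = 6.19191e-05
Marginal: 0.0117934 + 0.000236514 + 6.19191e-05 = 0.0120918
P(Coin type Gold | x) ≈ 0.0051

0.0051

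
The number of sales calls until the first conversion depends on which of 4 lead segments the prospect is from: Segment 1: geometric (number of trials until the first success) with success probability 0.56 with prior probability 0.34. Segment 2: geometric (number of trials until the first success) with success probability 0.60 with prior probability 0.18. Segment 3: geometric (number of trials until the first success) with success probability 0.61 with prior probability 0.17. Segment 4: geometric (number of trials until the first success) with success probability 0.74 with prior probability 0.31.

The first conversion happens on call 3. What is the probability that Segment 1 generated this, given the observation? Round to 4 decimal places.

Apply Bayes' rule: the posterior for each component is proportional to its prior times its likelihood at x.
Geometric probabilities:
  L_1 = 0.108416
  L_2 = 0.096
  L_3 = 0.092781
  L_4 = 0.050024
Multiply by the mixture weights:
  π_1·L_1 = 0.34 × 0.108416 = 0.0368614
  π_2·L_2 = 0.18 × 0.096 = 0.01728
  π_3·L_3 = 0.17 × 0.092781 = 0.0157728
  π_4·L_4 = 0.31 × 0.050024 = 0.0155074
Sum: 0.0368614 + 0.01728 + 0.0157728 + 0.0155074 = 0.0854217
So the posterior for Segment 1 is 0.0368614 / 0.0854217 ≈ 0.4315.

0.4315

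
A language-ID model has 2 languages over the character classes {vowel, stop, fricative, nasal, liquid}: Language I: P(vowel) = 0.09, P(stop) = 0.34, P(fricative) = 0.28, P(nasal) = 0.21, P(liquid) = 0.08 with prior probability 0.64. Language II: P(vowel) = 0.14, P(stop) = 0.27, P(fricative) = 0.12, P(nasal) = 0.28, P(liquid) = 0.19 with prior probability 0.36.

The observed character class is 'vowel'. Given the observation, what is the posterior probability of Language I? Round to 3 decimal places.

Apply Bayes' rule: the posterior for each component is proportional to its prior times its likelihood at x.
Categorical probabilities:
  p_I = 0.09
  p_II = 0.14
Weight by the priors:
  P(Z=I)·p_I = 0.64 × 0.09 = 0.0576
  P(Z=II)·p_II = 0.36 × 0.14 = 0.0504
Evidence: 0.0576 + 0.0504 = 0.108
Responsibility of Language I: 0.0576 / 0.108 ≈ 0.533

0.533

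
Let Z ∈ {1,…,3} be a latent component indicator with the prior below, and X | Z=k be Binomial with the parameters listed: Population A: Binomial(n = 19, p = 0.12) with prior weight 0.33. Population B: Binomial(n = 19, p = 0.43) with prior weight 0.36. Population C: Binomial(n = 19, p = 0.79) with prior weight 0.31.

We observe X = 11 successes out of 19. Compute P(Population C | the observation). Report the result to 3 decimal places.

P(component k | x) = P(Z=k)·f_k(x) / marginal(x), where marginal(x) = Σ_j P(Z=j)·f_j(x).
Binomial probabilities:
  f_A = 2.01964e-06
  f_B = 0.0782655
  f_C = 0.0213831
Prior × likelihood for each component:
  P(Z=A)·f_A = 0.33 × 2.01964e-06 = 6.6648e-07
  P(Z=B)·f_B = 0.36 × 0.0782655 = 0.0281756
  P(Z=C)·f_C = 0.31 × 0.0213831 = 0.00662876
Marginal: 6.6648e-07 + 0.0281756 + 0.00662876 = 0.034805
Responsibility of Population C: 0.00662876 / 0.034805 ≈ 0.190

0.190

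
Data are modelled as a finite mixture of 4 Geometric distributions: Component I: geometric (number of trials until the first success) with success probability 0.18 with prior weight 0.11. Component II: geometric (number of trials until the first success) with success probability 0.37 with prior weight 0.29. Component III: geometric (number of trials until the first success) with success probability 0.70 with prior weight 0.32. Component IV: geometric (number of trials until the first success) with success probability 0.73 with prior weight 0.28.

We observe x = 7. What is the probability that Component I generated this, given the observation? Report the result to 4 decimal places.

The responsibility of component k is P(Z=k) f_k(x) divided by Σ_j P(Z=j) f_j(x).
Component likelihoods at x = 7:
  L_I = 0.0547212
  L_II = 0.0231337
  L_III = 0.0005103
  L_IV = 0.000282817
Multiply by the mixture weights:
  P(Z=I)·L_I = 0.11 × 0.0547212 = 0.00601933
  P(Z=II)·L_II = 0.29 × 0.0231337 = 0.00670877
  P(Z=III)·L_III = 0.32 × 0.0005103 = 0.000163296
  P(Z=IV)·L_IV = 0.28 × 0.000282817 = 7.91887e-05
Denominator: 0.00601933 + 0.00670877 + 0.000163296 + 7.91887e-05 = 0.0129706
So the posterior for Component I is 0.00601933 / 0.0129706 ≈ 0.4641.

0.4641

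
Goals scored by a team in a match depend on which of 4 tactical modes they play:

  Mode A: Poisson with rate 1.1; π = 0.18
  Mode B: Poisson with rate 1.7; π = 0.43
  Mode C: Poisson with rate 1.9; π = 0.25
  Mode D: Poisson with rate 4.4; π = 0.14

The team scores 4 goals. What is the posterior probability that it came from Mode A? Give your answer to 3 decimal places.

0.047

The responsibility of component k is π_k f_k(x) divided by Σ_j π_j f_j(x).
Poisson probabilities:
  L_A = 0.0203065
  L_B = 0.0635746
  L_C = 0.0812164
  L_D = 0.191736
Prior × likelihood for each component:
  π_A·L_A = 0.18 × 0.0203065 = 0.00365517
  π_B·L_B = 0.43 × 0.0635746 = 0.0273371
  π_C·L_C = 0.25 × 0.0812164 = 0.0203041
  π_D·L_D = 0.14 × 0.191736 = 0.026843
Sum: 0.00365517 + 0.0273371 + 0.0203041 + 0.026843 = 0.0781394
Responsibility of Mode A: 0.00365517 / 0.0781394 ≈ 0.047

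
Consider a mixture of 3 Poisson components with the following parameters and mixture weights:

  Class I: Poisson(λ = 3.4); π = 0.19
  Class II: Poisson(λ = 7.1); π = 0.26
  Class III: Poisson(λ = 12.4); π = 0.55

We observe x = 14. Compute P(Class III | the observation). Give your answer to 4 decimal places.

0.9628

By Bayes' theorem, P(k | x) = w_k f_k(x) / Σ_j w_j f_j(x).
Component likelihoods at x = 14:
  p_I = e^(−3.4)·3.4^14/14! = 1.05608e-05
  p_II = e^(−7.1)·7.1^14/14! = 0.00782921
  p_III = e^(−12.4)·12.4^14/14! = 0.0959939
Multiply by the mixture weights:
  w_I·p_I = 0.19 × 1.05608e-05 = 2.00654e-06
  w_II·p_II = 0.26 × 0.00782921 = 0.00203559
  w_III·p_III = 0.55 × 0.0959939 = 0.0527966
Sum: 2.00654e-06 + 0.00203559 + 0.0527966 = 0.0548342
P(Class III | x) = 0.0527966 / 0.0548342 ≈ 0.9628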